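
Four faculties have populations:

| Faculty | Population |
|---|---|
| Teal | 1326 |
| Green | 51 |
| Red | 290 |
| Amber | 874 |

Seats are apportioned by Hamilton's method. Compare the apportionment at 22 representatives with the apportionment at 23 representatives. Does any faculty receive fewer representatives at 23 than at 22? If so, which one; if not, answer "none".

none

At 22 seats: Teal 11, Green 0, Red 3, Amber 8.
At 23 seats: Teal 12, Green 0, Red 3, Amber 8.
No faculty's allocation decreased.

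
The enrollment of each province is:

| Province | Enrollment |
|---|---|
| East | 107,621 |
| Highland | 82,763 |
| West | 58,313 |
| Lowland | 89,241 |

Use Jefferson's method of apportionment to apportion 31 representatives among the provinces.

East=10; Highland=8; West=5; Lowland=8

Standard divisor 337938/31 ≈ 10901.226; standard quotas: East 9.872, Highland 7.592, West 5.349, Lowland 8.186.
Rounding down gives 9, 7, 5, 8 = 29 seats, so the divisor must be adjusted.
With modified divisor 10100: modified quotas East 10.656, Highland 8.194, West 5.774, Lowland 8.836.
Rounding down: East 10, Highland 8, West 5, Lowland 8 (total 31).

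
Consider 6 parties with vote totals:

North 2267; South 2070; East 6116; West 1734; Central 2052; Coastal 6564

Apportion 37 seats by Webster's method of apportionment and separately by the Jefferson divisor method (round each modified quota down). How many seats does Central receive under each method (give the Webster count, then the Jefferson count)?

Webster: North 4, South 4, East 11, West 3, Central 4, Coastal 11.
Jefferson: North 4, South 4, East 11, West 3, Central 3, Coastal 12.
Central gets 4 under Webster and 3 under Jefferson.

4 and 3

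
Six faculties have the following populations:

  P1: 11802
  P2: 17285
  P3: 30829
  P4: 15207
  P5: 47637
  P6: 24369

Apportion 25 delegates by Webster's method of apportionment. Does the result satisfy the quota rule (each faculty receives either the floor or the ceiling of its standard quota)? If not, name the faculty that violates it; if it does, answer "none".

none

Standard quotas: P1 2.005, P2 2.937, P3 5.238, P4 2.584, P5 8.094, P6 4.141.
Webster allocation: P1 2, P2 3, P3 5, P4 3, P5 8, P6 4.
Every allocation lies between the lower and upper quota.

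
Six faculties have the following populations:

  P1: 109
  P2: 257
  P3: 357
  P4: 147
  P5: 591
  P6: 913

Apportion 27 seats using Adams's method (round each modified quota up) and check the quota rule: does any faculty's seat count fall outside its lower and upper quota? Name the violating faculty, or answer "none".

Standard quotas: P1 1.240, P2 2.923, P3 4.060, P4 1.672, P5 6.722, P6 10.384.
Adams allocation: P1 2, P2 3, P3 4, P4 2, P5 6, P6 10.
Every allocation lies between the lower and upper quota.

none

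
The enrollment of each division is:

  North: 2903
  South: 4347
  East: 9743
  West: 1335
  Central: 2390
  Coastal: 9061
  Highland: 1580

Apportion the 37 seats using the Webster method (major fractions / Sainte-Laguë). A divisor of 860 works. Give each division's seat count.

With modified divisor 860: modified quotas North 3.376, South 5.055, East 11.329, West 1.552, Central 2.779, Coastal 10.536, Highland 1.837.
Rounding to the nearest integer: North 3, South 5, East 11, West 2, Central 3, Coastal 11, Highland 2 (total 37).

North: 3, South: 5, East: 11, West: 2, Central: 3, Coastal: 11, Highland: 2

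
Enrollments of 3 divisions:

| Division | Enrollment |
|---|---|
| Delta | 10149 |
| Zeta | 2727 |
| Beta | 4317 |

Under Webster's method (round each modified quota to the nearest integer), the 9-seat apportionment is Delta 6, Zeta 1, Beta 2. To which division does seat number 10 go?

Zeta

Priority for the next seat is population ÷ (current seats + 0.5).
Priorities: Delta 1561.385, Zeta 1818.000, Beta 1726.800.
Highest priority: Zeta.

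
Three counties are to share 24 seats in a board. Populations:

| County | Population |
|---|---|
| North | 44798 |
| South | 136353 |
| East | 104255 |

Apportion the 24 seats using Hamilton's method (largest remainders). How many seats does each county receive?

The standard divisor is 285406/24 ≈ 11891.917.
Standard quotas: North 3.7671, South 11.4660, East 8.7669.
Lower quotas: North 3, South 11, East 8 (sum 22, leaving 2 seats).
Remainders in descending order: North 0.7671, East 0.7669, South 0.4660.
Largest remainders: North, East receive the extra seats.

North: 4, South: 11, East: 9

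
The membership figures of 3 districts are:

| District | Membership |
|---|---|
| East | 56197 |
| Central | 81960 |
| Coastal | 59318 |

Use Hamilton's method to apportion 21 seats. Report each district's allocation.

Total 197475; standard divisor 197475/21 ≈ 9403.571.
Standard quotas: East 5.9761, Central 8.7158, Coastal 6.3080.
Lower quotas: East 5, Central 8, Coastal 6 (sum 19, leaving 2 seats).
Remainders in descending order: East 0.9761, Central 0.7158, Coastal 0.3080.
The surplus seats go to East, Central.

East 6, Central 9, Coastal 6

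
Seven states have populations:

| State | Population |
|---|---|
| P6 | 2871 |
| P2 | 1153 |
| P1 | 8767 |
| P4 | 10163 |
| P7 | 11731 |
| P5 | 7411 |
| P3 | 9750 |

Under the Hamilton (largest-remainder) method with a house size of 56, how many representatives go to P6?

3

Standard divisor: 51846 ÷ 56 ≈ 925.821.
Standard quotas: P6 3.1010, P2 1.2454, P1 9.4694, P4 10.9773, P7 12.6709, P5 8.0048, P3 10.5312.
Lower quotas: P6 3, P2 1, P1 9, P4 10, P7 12, P5 8, P3 10 (sum 53, leaving 3 seats).
Remainders in descending order: P4 0.9773, P7 0.6709, P3 0.5312, P1 0.4694, P2 0.2454, P6 0.1010, P5 0.0048.
The surplus seats go to P4, P7, P3.
P6 receives 3.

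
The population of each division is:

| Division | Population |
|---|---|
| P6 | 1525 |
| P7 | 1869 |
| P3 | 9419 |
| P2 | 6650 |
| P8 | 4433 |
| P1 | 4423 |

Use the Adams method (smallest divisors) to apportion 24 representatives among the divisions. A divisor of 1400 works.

With modified divisor 1400: modified quotas P6 1.089, P7 1.335, P3 6.728, P2 4.750, P8 3.166, P1 3.159.
Rounding up: P6 2, P7 2, P3 7, P2 5, P8 4, P1 4 (total 24).

P6 2, P7 2, P3 7, P2 5, P8 4, P1 4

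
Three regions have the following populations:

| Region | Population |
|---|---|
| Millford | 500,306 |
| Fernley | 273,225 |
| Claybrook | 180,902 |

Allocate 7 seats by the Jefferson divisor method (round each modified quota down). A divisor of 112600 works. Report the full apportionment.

Millford: 4; Fernley: 2; Claybrook: 1

With modified divisor 112600: modified quotas Millford 4.443, Fernley 2.427, Claybrook 1.607.
Rounding down: Millford 4, Fernley 2, Claybrook 1 (total 7).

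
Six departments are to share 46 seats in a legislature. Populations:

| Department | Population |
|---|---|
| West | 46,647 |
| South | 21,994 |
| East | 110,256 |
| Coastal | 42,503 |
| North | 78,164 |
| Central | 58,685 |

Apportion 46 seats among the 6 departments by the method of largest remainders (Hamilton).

West 6, South 3, East 14, Coastal 5, North 10, Central 8

Total 358249; standard divisor 358249/46 ≈ 7788.022.
Standard quotas: West 5.9896, South 2.8241, East 14.1571, Coastal 5.4575, North 10.0364, Central 7.5353.
Lower quotas: West 5, South 2, East 14, Coastal 5, North 10, Central 7 (sum 43, leaving 3 seats).
Remainders in descending order: West 0.9896, South 0.8241, Central 0.5353, Coastal 0.4575, East 0.1571, North 0.0364.
The surplus seats go to West, South, Central.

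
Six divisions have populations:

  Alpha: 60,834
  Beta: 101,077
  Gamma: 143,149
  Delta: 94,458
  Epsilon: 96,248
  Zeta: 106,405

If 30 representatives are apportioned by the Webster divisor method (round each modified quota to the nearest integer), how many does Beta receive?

5

Standard divisor 602171/30 ≈ 20072.367; standard quotas: Alpha 3.031, Beta 5.036, Gamma 7.132, Delta 4.706, Epsilon 4.795, Zeta 5.301.
Rounding to the nearest integer gives Alpha 3, Beta 5, Gamma 7, Delta 5, Epsilon 5, Zeta 5 — total 30, matching the house size, so no adjustment is needed.
Beta receives 5.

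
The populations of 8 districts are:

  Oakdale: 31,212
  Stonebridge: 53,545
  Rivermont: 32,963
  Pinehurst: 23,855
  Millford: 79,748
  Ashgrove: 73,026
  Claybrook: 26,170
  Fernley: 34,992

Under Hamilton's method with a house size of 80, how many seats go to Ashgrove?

17

Standard divisor: 355511 ÷ 80 ≈ 4443.887.
Standard quotas: Oakdale 7.0236, Stonebridge 12.0491, Rivermont 7.4176, Pinehurst 5.3680, Millford 17.9455, Ashgrove 16.4329, Claybrook 5.8890, Fernley 7.8742.
Lower quotas: Oakdale 7, Stonebridge 12, Rivermont 7, Pinehurst 5, Millford 17, Ashgrove 16, Claybrook 5, Fernley 7 (sum 76, leaving 4 seats).
Remainders in descending order: Millford 0.9455, Claybrook 0.8890, Fernley 0.8742, Ashgrove 0.4329, Rivermont 0.4176, Pinehurst 0.3680, Stonebridge 0.0491, Oakdale 0.0236.
The surplus seats go to Millford, Claybrook, Fernley, Ashgrove.
Ashgrove receives 17.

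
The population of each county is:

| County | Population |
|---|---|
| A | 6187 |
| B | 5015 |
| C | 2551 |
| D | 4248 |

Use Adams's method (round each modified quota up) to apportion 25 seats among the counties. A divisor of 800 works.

With modified divisor 800: modified quotas A 7.734, B 6.269, C 3.189, D 5.310.
Rounding up: A 8, B 7, C 4, D 6 (total 25).

A 8; B 7; C 4; D 6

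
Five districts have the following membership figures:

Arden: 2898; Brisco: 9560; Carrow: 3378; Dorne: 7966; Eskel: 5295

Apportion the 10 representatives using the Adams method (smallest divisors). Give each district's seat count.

Arden 1, Brisco 3, Carrow 1, Dorne 3, Eskel 2

Standard divisor 29097/10 ≈ 2909.7; standard quotas: Arden 0.996, Brisco 3.286, Carrow 1.161, Dorne 2.738, Eskel 1.820.
Rounding up gives 1, 4, 2, 3, 2 = 12 seats, so the divisor must be adjusted.
With modified divisor 3700: modified quotas Arden 0.783, Brisco 2.584, Carrow 0.913, Dorne 2.153, Eskel 1.431.
Rounding up: Arden 1, Brisco 3, Carrow 1, Dorne 3, Eskel 2 (total 10).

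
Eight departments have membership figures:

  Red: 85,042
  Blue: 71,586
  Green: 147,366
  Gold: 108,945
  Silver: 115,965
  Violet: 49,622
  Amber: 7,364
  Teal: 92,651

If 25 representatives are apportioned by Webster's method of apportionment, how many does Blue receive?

3

Standard divisor 678541/25 ≈ 27141.64; standard quotas: Red 3.133, Blue 2.637, Green 5.430, Gold 4.014, Silver 4.273, Violet 1.828, Amber 0.271, Teal 3.414.
Rounding to the nearest integer gives 3, 3, 5, 4, 4, 2, 0, 3 = 24 seats, so the divisor must be adjusted.
With modified divisor 26630: modified quotas Red 3.193, Blue 2.688, Green 5.534, Gold 4.091, Silver 4.355, Violet 1.863, Amber 0.277, Teal 3.479.
Rounding to the nearest integer: Red 3, Blue 3, Green 6, Gold 4, Silver 4, Violet 2, Amber 0, Teal 3 (total 25).
Blue receives 3.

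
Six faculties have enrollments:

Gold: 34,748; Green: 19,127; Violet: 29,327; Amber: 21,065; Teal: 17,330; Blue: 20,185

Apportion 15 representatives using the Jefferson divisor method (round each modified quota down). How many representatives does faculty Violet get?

3

Standard divisor 141782/15 ≈ 9452.133; standard quotas: Gold 3.676, Green 2.024, Violet 3.103, Amber 2.229, Teal 1.833, Blue 2.135.
Rounding down gives 3, 2, 3, 2, 1, 2 = 13 seats, so the divisor must be adjusted.
With modified divisor 8000: modified quotas Gold 4.343, Green 2.391, Violet 3.666, Amber 2.633, Teal 2.166, Blue 2.523.
Rounding down: Gold 4, Green 2, Violet 3, Amber 2, Teal 2, Blue 2 (total 15).
Violet receives 3.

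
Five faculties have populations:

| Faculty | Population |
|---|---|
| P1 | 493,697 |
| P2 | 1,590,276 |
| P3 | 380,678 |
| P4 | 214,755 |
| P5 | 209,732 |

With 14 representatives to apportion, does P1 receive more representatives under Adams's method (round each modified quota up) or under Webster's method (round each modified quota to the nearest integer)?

Adams: P1 3, P2 7, P3 2, P4 1, P5 1.
Webster: P1 2, P2 8, P3 2, P4 1, P5 1.
P1 gets 3 under Adams and 2 under Webster.

Adams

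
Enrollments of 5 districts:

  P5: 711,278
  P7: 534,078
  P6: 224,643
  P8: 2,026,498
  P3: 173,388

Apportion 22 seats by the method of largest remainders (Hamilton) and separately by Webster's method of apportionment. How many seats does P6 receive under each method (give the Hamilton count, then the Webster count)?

2 and 1

Hamilton: P5 4, P7 3, P6 2, P8 12, P3 1.
Webster: P5 4, P7 3, P6 1, P8 13, P3 1.
P6 gets 2 under Hamilton and 1 under Webster.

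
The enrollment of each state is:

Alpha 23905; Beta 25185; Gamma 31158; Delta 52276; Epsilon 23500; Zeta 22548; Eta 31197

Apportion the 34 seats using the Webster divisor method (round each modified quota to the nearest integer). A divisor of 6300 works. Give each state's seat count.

Alpha 4, Beta 4, Gamma 5, Delta 8, Epsilon 4, Zeta 4, Eta 5

With modified divisor 6300: modified quotas Alpha 3.794, Beta 3.998, Gamma 4.946, Delta 8.298, Epsilon 3.730, Zeta 3.579, Eta 4.952.
Rounding to the nearest integer: Alpha 4, Beta 4, Gamma 5, Delta 8, Epsilon 4, Zeta 4, Eta 5 (total 34).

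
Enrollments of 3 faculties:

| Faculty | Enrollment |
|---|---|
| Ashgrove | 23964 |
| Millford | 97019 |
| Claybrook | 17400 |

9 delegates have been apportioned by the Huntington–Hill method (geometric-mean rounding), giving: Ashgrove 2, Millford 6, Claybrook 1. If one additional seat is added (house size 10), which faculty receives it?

Millford

Priority for the next seat is population ÷ (√(s·(s+1))).
Priorities: Ashgrove 9783.262, Millford 14970.357, Claybrook 12303.658.
Highest priority: Millford.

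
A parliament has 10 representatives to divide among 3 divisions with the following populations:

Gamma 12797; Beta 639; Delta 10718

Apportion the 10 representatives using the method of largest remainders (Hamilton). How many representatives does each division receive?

Total 24154; standard divisor 24154/10 ≈ 2415.4.
Standard quotas: Gamma 5.2981, Beta 0.2646, Delta 4.4374.
Lower quotas: Gamma 5, Beta 0, Delta 4 (sum 9, leaving 1 seat).
Remainders in descending order: Delta 0.4374, Gamma 0.2981, Beta 0.2646.
Largest remainder: Delta receives the extra seat.

Gamma 5, Beta 0, Delta 5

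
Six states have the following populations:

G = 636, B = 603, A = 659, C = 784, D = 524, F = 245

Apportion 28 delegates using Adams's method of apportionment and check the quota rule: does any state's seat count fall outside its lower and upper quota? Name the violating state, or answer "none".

Standard quotas: G 5.160, B 4.892, A 5.347, C 6.361, D 4.252, F 1.988.
Adams allocation: G 5, B 5, A 6, C 6, D 4, F 2.
Every allocation lies between the lower and upper quota.

none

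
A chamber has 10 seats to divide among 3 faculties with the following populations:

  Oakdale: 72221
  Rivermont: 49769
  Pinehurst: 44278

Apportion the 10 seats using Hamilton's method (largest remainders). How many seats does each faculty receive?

Oakdale 4, Rivermont 3, Pinehurst 3

Total 166268; standard divisor 166268/10 ≈ 16626.8.
Standard quotas: Oakdale 4.3437, Rivermont 2.9933, Pinehurst 2.6631.
Lower quotas: Oakdale 4, Rivermont 2, Pinehurst 2 (sum 8, leaving 2 seats).
Remainders in descending order: Rivermont 0.9933, Pinehurst 0.6631, Oakdale 0.3437.
Largest remainders: Rivermont, Pinehurst receive the extra seats.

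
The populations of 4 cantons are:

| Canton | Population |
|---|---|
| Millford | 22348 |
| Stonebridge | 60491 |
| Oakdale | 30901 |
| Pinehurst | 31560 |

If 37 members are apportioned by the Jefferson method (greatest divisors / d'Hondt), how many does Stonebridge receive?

16

Standard divisor 145300/37 ≈ 3927.027; standard quotas: Millford 5.691, Stonebridge 15.404, Oakdale 7.869, Pinehurst 8.037.
Rounding down gives 5, 15, 7, 8 = 35 seats, so the divisor must be adjusted.
With modified divisor 3750: modified quotas Millford 5.959, Stonebridge 16.131, Oakdale 8.240, Pinehurst 8.416.
Rounding down: Millford 5, Stonebridge 16, Oakdale 8, Pinehurst 8 (total 37).
Stonebridge receives 16.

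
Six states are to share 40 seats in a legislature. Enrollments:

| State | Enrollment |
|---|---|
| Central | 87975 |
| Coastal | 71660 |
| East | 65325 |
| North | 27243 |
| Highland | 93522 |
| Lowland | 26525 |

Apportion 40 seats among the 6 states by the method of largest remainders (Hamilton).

Central 9, Coastal 8, East 7, North 3, Highland 10, Lowland 3

The standard divisor is 372250/40 ≈ 9306.25.
Standard quotas: Central 9.4533, Coastal 7.7002, East 7.0195, North 2.9274, Highland 10.0494, Lowland 2.8502.
Lower quotas: Central 9, Coastal 7, East 7, North 2, Highland 10, Lowland 2 (sum 37, leaving 3 seats).
Remainders in descending order: North 0.9274, Lowland 0.8502, Coastal 0.7002, Central 0.4533, Highland 0.0494, East 0.0195.
The surplus seats go to North, Lowland, Coastal.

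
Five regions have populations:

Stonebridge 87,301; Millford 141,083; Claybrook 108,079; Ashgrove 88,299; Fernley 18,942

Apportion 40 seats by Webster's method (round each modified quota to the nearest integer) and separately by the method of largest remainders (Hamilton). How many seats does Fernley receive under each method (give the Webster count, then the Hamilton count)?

Webster: Stonebridge 8, Millford 12, Claybrook 10, Ashgrove 8, Fernley 2.
Hamilton: Stonebridge 8, Millford 13, Claybrook 10, Ashgrove 8, Fernley 1.
Fernley gets 2 under Webster and 1 under Hamilton.

2 and 1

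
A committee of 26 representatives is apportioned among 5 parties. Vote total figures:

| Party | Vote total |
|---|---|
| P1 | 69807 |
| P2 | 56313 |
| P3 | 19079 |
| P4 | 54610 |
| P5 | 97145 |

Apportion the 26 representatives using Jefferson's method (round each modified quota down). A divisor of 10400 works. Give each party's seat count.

With modified divisor 10400: modified quotas P1 6.712, P2 5.415, P3 1.835, P4 5.251, P5 9.341.
Rounding down: P1 6, P2 5, P3 1, P4 5, P5 9 (total 26).

P1 6, P2 5, P3 1, P4 5, P5 9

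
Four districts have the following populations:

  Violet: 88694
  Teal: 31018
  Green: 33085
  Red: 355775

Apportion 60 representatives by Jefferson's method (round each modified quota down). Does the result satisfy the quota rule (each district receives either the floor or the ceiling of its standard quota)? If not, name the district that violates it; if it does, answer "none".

Red

Standard quotas: Violet 10.464, Teal 3.659, Green 3.903, Red 41.973.
Jefferson allocation: Violet 10, Teal 3, Green 4, Red 43.
Red has quota 41.973 (lower 41, upper 42) but receives 43 — outside the quota interval.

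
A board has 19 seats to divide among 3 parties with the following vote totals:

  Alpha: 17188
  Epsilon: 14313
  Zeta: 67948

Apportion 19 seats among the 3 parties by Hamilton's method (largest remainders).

The standard divisor is 99449/19 ≈ 5234.158.
Standard quotas: Alpha 3.2838, Epsilon 2.7345, Zeta 12.9816.
Lower quotas: Alpha 3, Epsilon 2, Zeta 12 (sum 17, leaving 2 seats).
Remainders in descending order: Zeta 0.9816, Epsilon 0.7345, Alpha 0.2838.
The surplus seats go to Zeta, Epsilon.

Alpha 3; Epsilon 3; Zeta 13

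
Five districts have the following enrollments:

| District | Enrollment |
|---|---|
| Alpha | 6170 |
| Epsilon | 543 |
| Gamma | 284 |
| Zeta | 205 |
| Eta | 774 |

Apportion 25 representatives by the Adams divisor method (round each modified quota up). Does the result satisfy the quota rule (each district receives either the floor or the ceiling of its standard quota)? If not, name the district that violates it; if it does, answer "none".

Alpha

Standard quotas: Alpha 19.339, Epsilon 1.702, Gamma 0.890, Zeta 0.643, Eta 2.426.
Adams allocation: Alpha 18, Epsilon 2, Gamma 1, Zeta 1, Eta 3.
Alpha has quota 19.339 (lower 19, upper 20) but receives 18 — outside the quota interval.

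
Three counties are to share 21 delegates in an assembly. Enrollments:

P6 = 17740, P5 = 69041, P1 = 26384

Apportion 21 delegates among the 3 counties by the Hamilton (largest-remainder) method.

P6: 3; P5: 13; P1: 5

The standard divisor is 113165/21 ≈ 5388.81.
Standard quotas: P6 3.2920, P5 12.8119, P1 4.8961.
Lower quotas: P6 3, P5 12, P1 4 (sum 19, leaving 2 seats).
Remainders in descending order: P1 0.8961, P5 0.8119, P6 0.2920.
The surplus seats go to P1, P5.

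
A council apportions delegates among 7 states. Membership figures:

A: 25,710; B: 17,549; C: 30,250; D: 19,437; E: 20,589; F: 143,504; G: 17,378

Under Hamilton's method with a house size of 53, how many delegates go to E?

4

Standard divisor: 274417 ÷ 53 ≈ 5177.679.
Standard quotas: A 4.9655, B 3.3894, C 5.8424, D 3.7540, E 3.9765, F 27.7159, G 3.3563.
Lower quotas: A 4, B 3, C 5, D 3, E 3, F 27, G 3 (sum 48, leaving 5 seats).
Remainders in descending order: E 0.9765, A 0.9655, C 0.8424, D 0.7540, F 0.7159, B 0.3894, G 0.3563.
Largest remainders: E, A, C, D, F receive the extra seats.
E receives 4.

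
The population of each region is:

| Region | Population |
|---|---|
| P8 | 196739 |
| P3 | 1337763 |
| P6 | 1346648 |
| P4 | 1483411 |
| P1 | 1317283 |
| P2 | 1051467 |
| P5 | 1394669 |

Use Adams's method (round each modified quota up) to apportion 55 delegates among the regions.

Standard divisor 8127980/55 ≈ 147781.455; standard quotas: P8 1.331, P3 9.052, P6 9.112, P4 10.038, P1 8.914, P2 7.115, P5 9.437.
Rounding up gives 2, 10, 10, 11, 9, 8, 10 = 60 seats, so the divisor must be adjusted.
With modified divisor 159800: modified quotas P8 1.231, P3 8.371, P6 8.427, P4 9.283, P1 8.243, P2 6.580, P5 8.728.
Rounding up: P8 2, P3 9, P6 9, P4 10, P1 9, P2 7, P5 9 (total 55).

P8=2, P3=9, P6=9, P4=10, P1=9, P2=7, P5=9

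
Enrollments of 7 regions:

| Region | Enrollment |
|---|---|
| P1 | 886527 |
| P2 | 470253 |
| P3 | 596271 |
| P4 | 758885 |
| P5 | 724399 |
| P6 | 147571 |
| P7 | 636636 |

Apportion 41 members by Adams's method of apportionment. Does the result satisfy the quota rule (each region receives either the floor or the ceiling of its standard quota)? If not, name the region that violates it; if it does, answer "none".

Standard quotas: P1 8.612, P2 4.568, P3 5.792, P4 7.372, P5 7.037, P6 1.434, P7 6.185.
Adams allocation: P1 8, P2 5, P3 6, P4 7, P5 7, P6 2, P7 6.
Every allocation lies between the lower and upper quota.

none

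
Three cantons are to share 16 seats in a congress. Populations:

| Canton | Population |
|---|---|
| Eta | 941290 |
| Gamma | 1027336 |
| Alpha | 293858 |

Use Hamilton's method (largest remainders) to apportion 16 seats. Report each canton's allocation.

The standard divisor is 2262484/16 ≈ 141405.25.
Standard quotas: Eta 6.6567, Gamma 7.2652, Alpha 2.0781.
Lower quotas: Eta 6, Gamma 7, Alpha 2 (sum 15, leaving 1 seat).
Remainders in descending order: Eta 0.6567, Gamma 0.2652, Alpha 0.0781.
Largest remainder: Eta receives the extra seat.

Eta=7, Gamma=7, Alpha=2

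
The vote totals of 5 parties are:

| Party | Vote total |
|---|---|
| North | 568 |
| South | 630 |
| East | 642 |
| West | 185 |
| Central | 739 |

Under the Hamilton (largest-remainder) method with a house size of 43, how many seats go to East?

The standard divisor is 2764/43 ≈ 64.279.
Standard quotas: North 8.836, South 9.801, East 9.988, West 2.878, Central 11.497.
Lower quotas: North 8, South 9, East 9, West 2, Central 11 (sum 39, leaving 4 seats).
Remainders in descending order: East 0.988, West 0.878, North 0.836, South 0.801, Central 0.497.
Largest remainders: East, West, North, South receive the extra seats.
East receives 10.

10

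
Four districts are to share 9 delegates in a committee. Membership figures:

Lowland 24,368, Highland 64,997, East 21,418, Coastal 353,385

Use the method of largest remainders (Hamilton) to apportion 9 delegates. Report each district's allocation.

Standard divisor: 464168 ÷ 9 ≈ 51574.222.
Standard quotas: Lowland 0.4725, Highland 1.2603, East 0.4153, Coastal 6.8520.
Lower quotas: Lowland 0, Highland 1, East 0, Coastal 6 (sum 7, leaving 2 seats).
Remainders in descending order: Coastal 0.8520, Lowland 0.4725, East 0.4153, Highland 0.2603.
The surplus seats go to Coastal, Lowland.

Lowland 1, Highland 1, East 0, Coastal 7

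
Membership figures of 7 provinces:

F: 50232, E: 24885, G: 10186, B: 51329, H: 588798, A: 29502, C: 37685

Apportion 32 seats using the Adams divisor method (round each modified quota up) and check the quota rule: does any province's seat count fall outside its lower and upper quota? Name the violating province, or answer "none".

H

Standard quotas: F 2.028, E 1.005, G 0.411, B 2.072, H 23.771, A 1.191, C 1.521.
Adams allocation: F 2, E 1, G 1, B 2, H 22, A 2, C 2.
H has quota 23.771 (lower 23, upper 24) but receives 22 — outside the quota interval.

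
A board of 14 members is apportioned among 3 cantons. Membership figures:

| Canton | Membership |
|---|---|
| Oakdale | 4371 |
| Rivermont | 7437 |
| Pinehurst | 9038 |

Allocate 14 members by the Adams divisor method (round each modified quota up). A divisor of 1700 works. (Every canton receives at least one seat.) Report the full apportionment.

Oakdale=3, Rivermont=5, Pinehurst=6

With modified divisor 1700: modified quotas Oakdale 2.571, Rivermont 4.375, Pinehurst 5.316.
Rounding up: Oakdale 3, Rivermont 5, Pinehurst 6 (total 14).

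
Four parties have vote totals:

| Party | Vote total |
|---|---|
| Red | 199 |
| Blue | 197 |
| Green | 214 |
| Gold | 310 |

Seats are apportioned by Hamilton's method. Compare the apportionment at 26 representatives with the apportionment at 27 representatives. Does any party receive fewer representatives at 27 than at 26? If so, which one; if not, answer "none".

At 26 seats: Red 6, Blue 5, Green 6, Gold 9.
At 27 seats: Red 6, Blue 6, Green 6, Gold 9.
No party's allocation decreased.

none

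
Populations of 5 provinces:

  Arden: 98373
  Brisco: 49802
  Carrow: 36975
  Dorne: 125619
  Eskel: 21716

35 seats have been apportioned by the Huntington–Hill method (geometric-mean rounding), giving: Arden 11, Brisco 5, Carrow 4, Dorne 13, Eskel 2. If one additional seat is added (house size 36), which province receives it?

Priority for the next seat is population ÷ (√(s·(s+1))).
Priorities: Arden 8562.271, Brisco 9092.560, Carrow 8267.861, Dorne 9311.500, Eskel 8865.520.
Highest priority: Dorne.

Dorne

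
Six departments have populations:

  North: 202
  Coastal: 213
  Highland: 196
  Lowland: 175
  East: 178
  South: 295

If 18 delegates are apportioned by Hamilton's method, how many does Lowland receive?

2

The standard divisor is 1259/18 ≈ 69.944.
Standard quotas: North 2.888, Coastal 3.045, Highland 2.802, Lowland 2.502, East 2.545, South 4.218.
Lower quotas: North 2, Coastal 3, Highland 2, Lowland 2, East 2, South 4 (sum 15, leaving 3 seats).
Remainders in descending order: North 0.888, Highland 0.802, East 0.545, Lowland 0.502, South 0.218, Coastal 0.045.
The surplus seats go to North, Highland, East.
Lowland receives 2.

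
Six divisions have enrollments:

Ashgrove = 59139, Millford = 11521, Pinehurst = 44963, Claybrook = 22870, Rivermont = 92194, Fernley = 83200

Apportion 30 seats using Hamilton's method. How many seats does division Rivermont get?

Total 313887; standard divisor 313887/30 ≈ 10462.9.
Standard quotas: Ashgrove 5.6523, Millford 1.1011, Pinehurst 4.2974, Claybrook 2.1858, Rivermont 8.8115, Fernley 7.9519.
Lower quotas: Ashgrove 5, Millford 1, Pinehurst 4, Claybrook 2, Rivermont 8, Fernley 7 (sum 27, leaving 3 seats).
Remainders in descending order: Fernley 0.9519, Rivermont 0.8115, Ashgrove 0.6523, Pinehurst 0.2974, Claybrook 0.1858, Millford 0.1011.
Largest remainders: Fernley, Rivermont, Ashgrove receive the extra seats.
Rivermont receives 9.

9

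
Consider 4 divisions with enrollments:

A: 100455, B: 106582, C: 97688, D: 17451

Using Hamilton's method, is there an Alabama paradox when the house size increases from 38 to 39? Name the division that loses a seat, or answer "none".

At 38 seats: A 12, B 13, C 11, D 2.
At 39 seats: A 12, B 13, C 12, D 2.
No division's allocation decreased.

none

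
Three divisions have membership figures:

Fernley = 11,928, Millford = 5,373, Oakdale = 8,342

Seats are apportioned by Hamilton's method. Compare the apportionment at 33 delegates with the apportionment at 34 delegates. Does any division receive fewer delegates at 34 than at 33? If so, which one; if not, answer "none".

At 33 seats: Fernley 15, Millford 7, Oakdale 11.
At 34 seats: Fernley 16, Millford 7, Oakdale 11.
No division's allocation decreased.

none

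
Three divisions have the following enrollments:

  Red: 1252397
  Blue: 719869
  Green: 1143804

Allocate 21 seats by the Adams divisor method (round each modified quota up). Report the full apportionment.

Standard divisor 3116070/21 ≈ 148384.286; standard quotas: Red 8.440, Blue 4.851, Green 7.708.
Rounding up gives 9, 5, 8 = 22 seats, so the divisor must be adjusted.
With modified divisor 160000: modified quotas Red 7.827, Blue 4.499, Green 7.149.
Rounding up: Red 8, Blue 5, Green 8 (total 21).

Red 8, Blue 5, Green 8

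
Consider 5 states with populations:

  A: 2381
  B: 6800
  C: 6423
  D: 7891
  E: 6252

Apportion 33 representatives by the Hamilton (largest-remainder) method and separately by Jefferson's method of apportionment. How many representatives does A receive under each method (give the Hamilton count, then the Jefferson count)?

Hamilton: A 3, B 7, C 7, D 9, E 7.
Jefferson: A 2, B 8, C 7, D 9, E 7.
A gets 3 under Hamilton and 2 under Jefferson.

3 and 2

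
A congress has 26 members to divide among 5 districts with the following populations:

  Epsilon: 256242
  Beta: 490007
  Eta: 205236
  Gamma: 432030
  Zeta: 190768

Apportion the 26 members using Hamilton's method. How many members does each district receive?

Standard divisor: 1574283 ÷ 26 ≈ 60549.346.
Standard quotas: Epsilon 4.2320, Beta 8.0927, Eta 3.3896, Gamma 7.1352, Zeta 3.1506.
Lower quotas: Epsilon 4, Beta 8, Eta 3, Gamma 7, Zeta 3 (sum 25, leaving 1 seat).
Remainders in descending order: Eta 0.3896, Epsilon 0.2320, Zeta 0.1506, Gamma 0.1352, Beta 0.0927.
Largest remainder: Eta receives the extra seat.

Epsilon 4, Beta 8, Eta 4, Gamma 7, Zeta 3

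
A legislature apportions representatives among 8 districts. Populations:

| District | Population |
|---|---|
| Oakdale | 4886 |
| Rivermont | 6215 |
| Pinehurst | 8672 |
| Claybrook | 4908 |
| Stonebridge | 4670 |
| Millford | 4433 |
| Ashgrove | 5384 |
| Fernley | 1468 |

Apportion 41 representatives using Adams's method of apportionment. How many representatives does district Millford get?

Standard divisor 40636/41 ≈ 991.122; standard quotas: Oakdale 4.930, Rivermont 6.271, Pinehurst 8.750, Claybrook 4.952, Stonebridge 4.712, Millford 4.473, Ashgrove 5.432, Fernley 1.481.
Rounding up gives 5, 7, 9, 5, 5, 5, 6, 2 = 44 seats, so the divisor must be adjusted.
With modified divisor 1100: modified quotas Oakdale 4.442, Rivermont 5.650, Pinehurst 7.884, Claybrook 4.462, Stonebridge 4.245, Millford 4.030, Ashgrove 4.895, Fernley 1.335.
Rounding up: Oakdale 5, Rivermont 6, Pinehurst 8, Claybrook 5, Stonebridge 5, Millford 5, Ashgrove 5, Fernley 2 (total 41).
Millford receives 5.

5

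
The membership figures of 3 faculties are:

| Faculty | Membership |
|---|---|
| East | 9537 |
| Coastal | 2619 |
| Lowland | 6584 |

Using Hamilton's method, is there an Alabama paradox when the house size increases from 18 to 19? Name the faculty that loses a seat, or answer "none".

Coastal

At 18 seats: East 9, Coastal 3, Lowland 6.
At 19 seats: East 10, Coastal 2, Lowland 7.
Coastal drops from 3 to 2.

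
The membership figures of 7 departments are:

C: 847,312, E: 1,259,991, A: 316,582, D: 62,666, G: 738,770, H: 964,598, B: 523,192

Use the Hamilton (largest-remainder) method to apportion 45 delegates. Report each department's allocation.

The standard divisor is 4713111/45 ≈ 104735.8.
Standard quotas: C 8.0900, E 12.0302, A 3.0227, D 0.5983, G 7.0537, H 9.2098, B 4.9954.
Lower quotas: C 8, E 12, A 3, D 0, G 7, H 9, B 4 (sum 43, leaving 2 seats).
Remainders in descending order: B 0.9954, D 0.5983, H 0.2098, C 0.0900, G 0.0537, E 0.0302, A 0.0227.
The surplus seats go to B, D.

C: 8; E: 12; A: 3; D: 1; G: 7; H: 9; B: 5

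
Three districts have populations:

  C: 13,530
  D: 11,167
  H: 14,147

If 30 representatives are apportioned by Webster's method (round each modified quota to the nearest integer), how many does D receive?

9

Standard divisor 38844/30 ≈ 1294.8; standard quotas: C 10.449, D 8.624, H 10.926.
Rounding to the nearest integer gives C 10, D 9, H 11 — total 30, matching the house size, so no adjustment is needed.
D receives 9.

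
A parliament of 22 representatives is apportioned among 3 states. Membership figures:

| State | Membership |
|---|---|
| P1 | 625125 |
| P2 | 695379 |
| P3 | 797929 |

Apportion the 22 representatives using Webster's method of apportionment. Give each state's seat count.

Standard divisor 2118433/22 ≈ 96292.409; standard quotas: P1 6.492, P2 7.222, P3 8.287.
Rounding to the nearest integer gives 6, 7, 8 = 21 seats, so the divisor must be adjusted.
With modified divisor 95000: modified quotas P1 6.580, P2 7.320, P3 8.399.
Rounding to the nearest integer: P1 7, P2 7, P3 8 (total 22).

P1: 7, P2: 7, P3: 8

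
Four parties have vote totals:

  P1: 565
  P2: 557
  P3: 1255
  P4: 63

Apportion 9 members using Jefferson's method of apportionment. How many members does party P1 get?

2

Standard divisor 2440/9 ≈ 271.111; standard quotas: P1 2.084, P2 2.055, P3 4.629, P4 0.232.
Rounding down gives 2, 2, 4, 0 = 8 seats, so the divisor must be adjusted.
With modified divisor 230: modified quotas P1 2.457, P2 2.422, P3 5.457, P4 0.274.
Rounding down: P1 2, P2 2, P3 5, P4 0 (total 9).
P1 receives 2.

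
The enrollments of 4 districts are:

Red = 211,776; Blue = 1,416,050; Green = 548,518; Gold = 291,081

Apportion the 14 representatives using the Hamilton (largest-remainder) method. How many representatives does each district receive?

Total 2467425; standard divisor 2467425/14 ≈ 176244.643.
Standard quotas: Red 1.2016, Blue 8.0346, Green 3.1123, Gold 1.6516.
Lower quotas: Red 1, Blue 8, Green 3, Gold 1 (sum 13, leaving 1 seat).
Remainders in descending order: Gold 0.6516, Red 0.2016, Green 0.1123, Blue 0.0346.
The surplus seat goes to Gold.

Red: 1, Blue: 8, Green: 3, Gold: 2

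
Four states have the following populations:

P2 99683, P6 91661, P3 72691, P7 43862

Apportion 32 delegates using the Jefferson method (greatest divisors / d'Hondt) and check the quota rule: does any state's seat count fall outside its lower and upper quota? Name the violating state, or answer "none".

Standard quotas: P2 10.360, P6 9.526, P3 7.555, P7 4.559.
Jefferson allocation: P2 10, P6 10, P3 8, P7 4.
Every allocation lies between the lower and upper quota.

none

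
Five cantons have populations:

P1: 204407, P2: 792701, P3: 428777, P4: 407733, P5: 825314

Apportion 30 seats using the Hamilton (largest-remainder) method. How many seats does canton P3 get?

5

Total 2658932; standard divisor 2658932/30 ≈ 88631.067.
Standard quotas: P1 2.3063, P2 8.9438, P3 4.8378, P4 4.6003, P5 9.3118.
Lower quotas: P1 2, P2 8, P3 4, P4 4, P5 9 (sum 27, leaving 3 seats).
Remainders in descending order: P2 0.9438, P3 0.8378, P4 0.6003, P5 0.3118, P1 0.3063.
Largest remainders: P2, P3, P4 receive the extra seats.
P3 receives 5.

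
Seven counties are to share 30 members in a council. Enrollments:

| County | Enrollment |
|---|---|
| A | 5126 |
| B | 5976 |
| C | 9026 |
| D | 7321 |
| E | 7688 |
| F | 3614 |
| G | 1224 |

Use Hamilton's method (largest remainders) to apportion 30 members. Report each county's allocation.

A: 4, B: 4, C: 7, D: 5, E: 6, F: 3, G: 1

Total 39975; standard divisor 39975/30 ≈ 1332.5.
Standard quotas: A 3.8469, B 4.4848, C 6.7737, D 5.4942, E 5.7696, F 2.7122, G 0.9186.
Lower quotas: A 3, B 4, C 6, D 5, E 5, F 2, G 0 (sum 25, leaving 5 seats).
Remainders in descending order: G 0.9186, A 0.8469, C 0.7737, E 0.7696, F 0.7122, D 0.4942, B 0.4848.
The surplus seats go to G, A, C, E, F.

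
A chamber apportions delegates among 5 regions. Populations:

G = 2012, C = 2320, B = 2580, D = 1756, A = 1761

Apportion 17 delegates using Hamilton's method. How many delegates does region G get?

The standard divisor is 10429/17 ≈ 613.471.
Standard quotas: G 3.280, C 3.782, B 4.206, D 2.862, A 2.871.
Lower quotas: G 3, C 3, B 4, D 2, A 2 (sum 14, leaving 3 seats).
Remainders in descending order: A 0.871, D 0.862, C 0.782, G 0.280, B 0.206.
The surplus seats go to A, D, C.
G receives 3.

3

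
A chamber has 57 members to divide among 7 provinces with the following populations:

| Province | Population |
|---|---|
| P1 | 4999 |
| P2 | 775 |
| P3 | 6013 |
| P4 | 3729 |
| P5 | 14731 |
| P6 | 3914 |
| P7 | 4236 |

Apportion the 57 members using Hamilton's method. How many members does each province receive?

The standard divisor is 38397/57 ≈ 673.632.
Standard quotas: P1 7.4210, P2 1.1505, P3 8.9262, P4 5.5357, P5 21.8680, P6 5.8103, P7 6.2883.
Lower quotas: P1 7, P2 1, P3 8, P4 5, P5 21, P6 5, P7 6 (sum 53, leaving 4 seats).
Remainders in descending order: P3 0.9262, P5 0.8680, P6 0.8103, P4 0.5357, P1 0.4210, P7 0.2883, P2 0.1505.
The surplus seats go to P3, P5, P6, P4.

P1 7, P2 1, P3 9, P4 6, P5 22, P6 6, P7 6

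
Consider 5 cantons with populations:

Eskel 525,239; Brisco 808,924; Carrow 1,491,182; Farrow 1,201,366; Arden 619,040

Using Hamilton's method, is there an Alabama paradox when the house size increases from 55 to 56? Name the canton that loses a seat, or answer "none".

none

At 55 seats: Eskel 6, Brisco 10, Carrow 18, Farrow 14, Arden 7.
At 56 seats: Eskel 6, Brisco 10, Carrow 18, Farrow 15, Arden 7.
No canton's allocation decreased.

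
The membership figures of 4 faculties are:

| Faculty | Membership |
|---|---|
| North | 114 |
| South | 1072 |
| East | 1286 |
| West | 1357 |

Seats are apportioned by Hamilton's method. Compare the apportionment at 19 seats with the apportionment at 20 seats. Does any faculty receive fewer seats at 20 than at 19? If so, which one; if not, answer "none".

North

At 19 seats: North 1, South 5, East 6, West 7.
At 20 seats: North 0, South 6, East 7, West 7.
North drops from 1 to 0.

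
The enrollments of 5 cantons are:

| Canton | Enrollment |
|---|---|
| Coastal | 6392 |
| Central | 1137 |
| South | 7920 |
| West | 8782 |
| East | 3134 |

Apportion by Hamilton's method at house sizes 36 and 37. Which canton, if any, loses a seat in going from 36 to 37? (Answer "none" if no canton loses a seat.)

Central

At 36 seats: Coastal 8, Central 2, South 10, West 12, East 4.
At 37 seats: Coastal 9, Central 1, South 11, West 12, East 4.
Central drops from 2 to 1.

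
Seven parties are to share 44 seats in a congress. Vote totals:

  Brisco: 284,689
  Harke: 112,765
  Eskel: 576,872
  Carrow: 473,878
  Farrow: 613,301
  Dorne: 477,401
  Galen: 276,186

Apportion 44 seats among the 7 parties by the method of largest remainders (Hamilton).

Total 2815092; standard divisor 2815092/44 ≈ 63979.364.
Standard quotas: Brisco 4.4497, Harke 1.7625, Eskel 9.0165, Carrow 7.4067, Farrow 9.5859, Dorne 7.4618, Galen 4.3168.
Lower quotas: Brisco 4, Harke 1, Eskel 9, Carrow 7, Farrow 9, Dorne 7, Galen 4 (sum 41, leaving 3 seats).
Remainders in descending order: Harke 0.7625, Farrow 0.5859, Dorne 0.4618, Brisco 0.4497, Carrow 0.4067, Galen 0.3168, Eskel 0.0165.
Largest remainders: Harke, Farrow, Dorne receive the extra seats.

Brisco: 4, Harke: 2, Eskel: 9, Carrow: 7, Farrow: 10, Dorne: 8, Galen: 4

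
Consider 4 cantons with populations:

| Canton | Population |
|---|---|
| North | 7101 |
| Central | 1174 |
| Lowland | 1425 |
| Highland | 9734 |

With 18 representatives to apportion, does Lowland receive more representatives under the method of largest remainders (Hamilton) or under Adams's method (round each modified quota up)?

Hamilton: North 7, Central 1, Lowland 1, Highland 9.
Adams: North 6, Central 1, Lowland 2, Highland 9.
Lowland gets 1 under Hamilton and 2 under Adams.

Adams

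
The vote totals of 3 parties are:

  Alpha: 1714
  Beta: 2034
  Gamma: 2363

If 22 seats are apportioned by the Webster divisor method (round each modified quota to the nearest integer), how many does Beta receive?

Standard divisor 6111/22 ≈ 277.773; standard quotas: Alpha 6.171, Beta 7.323, Gamma 8.507.
Rounding to the nearest integer gives Alpha 6, Beta 7, Gamma 9 — total 22, matching the house size, so no adjustment is needed.
Beta receives 7.

7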